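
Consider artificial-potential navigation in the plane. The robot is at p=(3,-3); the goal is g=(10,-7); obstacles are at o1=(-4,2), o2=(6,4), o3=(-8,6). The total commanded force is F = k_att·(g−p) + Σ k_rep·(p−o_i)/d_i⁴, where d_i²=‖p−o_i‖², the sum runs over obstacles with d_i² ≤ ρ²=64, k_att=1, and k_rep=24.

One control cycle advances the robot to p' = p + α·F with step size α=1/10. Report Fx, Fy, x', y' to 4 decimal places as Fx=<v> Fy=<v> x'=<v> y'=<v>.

F_att = 1·(g−p) = 1·(7,-4) = (7.0000,-4.0000)
o1: d²=74 > ρ²=64 → inactive
o2: d²=58 ≤ ρ²=64; F_rep = 24·(-3,-7)/58² = (-0.0214,-0.0499)
o3: d²=202 > ρ²=64 → inactive
F = F_att + ΣF_rep = (6.9786,-4.0499)
p' = p + 1/10·F = (3.6979,-3.4050)

Fx=6.9786 Fy=-4.0499 x'=3.6979 y'=-3.4050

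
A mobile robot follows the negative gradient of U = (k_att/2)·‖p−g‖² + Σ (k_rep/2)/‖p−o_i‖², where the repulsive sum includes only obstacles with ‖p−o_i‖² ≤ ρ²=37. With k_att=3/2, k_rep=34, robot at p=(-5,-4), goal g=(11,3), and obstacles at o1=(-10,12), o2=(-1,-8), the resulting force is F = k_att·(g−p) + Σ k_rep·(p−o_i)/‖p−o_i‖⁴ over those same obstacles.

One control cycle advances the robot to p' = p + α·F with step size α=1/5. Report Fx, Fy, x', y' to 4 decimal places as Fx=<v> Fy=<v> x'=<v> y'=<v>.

F_att = 3/2·(g−p) = 3/2·(16,7) = (24.0000,10.5000)
o1: d²=281 > ρ²=37 → inactive
o2: d²=32 ≤ ρ²=37; F_rep = 34·(-4,4)/32² = (-0.1328,0.1328)
F = F_att + ΣF_rep = (23.8672,10.6328)
p' = p + 1/5·F = (-0.2266,-1.8734)

Fx=23.8672 Fy=10.6328 x'=-0.2266 y'=-1.8734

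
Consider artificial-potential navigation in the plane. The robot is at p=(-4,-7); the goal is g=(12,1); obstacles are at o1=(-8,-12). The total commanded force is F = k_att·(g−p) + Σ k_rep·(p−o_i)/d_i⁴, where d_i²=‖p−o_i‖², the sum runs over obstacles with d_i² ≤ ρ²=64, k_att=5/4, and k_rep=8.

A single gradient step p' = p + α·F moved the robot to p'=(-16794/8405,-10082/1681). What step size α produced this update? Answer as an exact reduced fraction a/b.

F_att = 5/4·(g−p) = 5/4·(16,8) = (20.0000,10.0000)
o1: d²=41 ≤ ρ²=64; F_rep = 8·(4,5)/41² = (0.0190,0.0238)
F = F_att + ΣF_rep = (20.0190,10.0238)
Δp = p'−p = (2.0019,1.0024); α = Δx/Fx = (16826/8405) / (33652/1681) = 1/10
check: Δy/Fy = (1685/1681) / (16850/1681) = 1/10 ✓

α = 1/10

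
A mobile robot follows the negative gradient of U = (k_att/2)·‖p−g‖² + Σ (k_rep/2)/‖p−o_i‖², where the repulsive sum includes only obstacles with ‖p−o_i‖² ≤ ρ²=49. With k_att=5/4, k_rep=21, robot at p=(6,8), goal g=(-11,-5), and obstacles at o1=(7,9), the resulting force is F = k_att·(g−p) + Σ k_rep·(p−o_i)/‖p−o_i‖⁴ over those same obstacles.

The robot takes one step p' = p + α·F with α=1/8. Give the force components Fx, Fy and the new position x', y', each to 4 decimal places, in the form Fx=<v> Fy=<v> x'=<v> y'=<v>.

F_att = 5/4·(g−p) = 5/4·(-17,-13) = (-21.2500,-16.2500)
o1: d²=2 ≤ ρ²=49; F_rep = 21·(-1,-1)/2² = (-5.2500,-5.2500)
F = F_att + ΣF_rep = (-26.5000,-21.5000)
p' = p + 1/8·F = (2.6875,5.3125)

Fx=-26.5000 Fy=-21.5000 x'=2.6875 y'=5.3125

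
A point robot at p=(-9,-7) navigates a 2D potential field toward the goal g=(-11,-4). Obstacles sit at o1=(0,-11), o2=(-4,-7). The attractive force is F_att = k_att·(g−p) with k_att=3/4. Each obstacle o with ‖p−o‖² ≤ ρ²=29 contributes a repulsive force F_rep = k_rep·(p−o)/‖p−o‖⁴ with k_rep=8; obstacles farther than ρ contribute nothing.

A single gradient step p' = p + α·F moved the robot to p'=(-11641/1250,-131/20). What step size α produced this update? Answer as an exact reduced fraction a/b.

F_att = 3/4·(g−p) = 3/4·(-2,3) = (-1.5000,2.2500)
o1: d²=97 > ρ²=29 → inactive
o2: d²=25 ≤ ρ²=29; F_rep = 8·(-5,0)/25² = (-0.0640,0.0000)
F = F_att + ΣF_rep = (-1.5640,2.2500)
Δp = p'−p = (-0.3128,0.4500); α = Δx/Fx = (-391/1250) / (-391/250) = 1/5
check: Δy/Fy = (9/20) / (9/4) = 1/5 ✓

α = 1/5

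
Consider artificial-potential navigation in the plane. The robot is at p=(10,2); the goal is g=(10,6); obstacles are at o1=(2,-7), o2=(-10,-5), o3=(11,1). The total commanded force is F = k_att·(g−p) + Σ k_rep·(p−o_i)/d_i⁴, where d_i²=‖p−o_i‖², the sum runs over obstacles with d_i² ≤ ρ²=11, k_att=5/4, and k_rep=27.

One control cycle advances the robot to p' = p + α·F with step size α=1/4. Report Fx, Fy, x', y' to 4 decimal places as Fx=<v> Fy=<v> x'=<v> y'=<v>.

F_att = 5/4·(g−p) = 5/4·(0,4) = (0.0000,5.0000)
o1: d²=145 > ρ²=11 → inactive
o2: d²=449 > ρ²=11 → inactive
o3: d²=2 ≤ ρ²=11; F_rep = 27·(-1,1)/2² = (-6.7500,6.7500)
F = F_att + ΣF_rep = (-6.7500,11.7500)
p' = p + 1/4·F = (8.3125,4.9375)

Fx=-6.7500 Fy=11.7500 x'=8.3125 y'=4.9375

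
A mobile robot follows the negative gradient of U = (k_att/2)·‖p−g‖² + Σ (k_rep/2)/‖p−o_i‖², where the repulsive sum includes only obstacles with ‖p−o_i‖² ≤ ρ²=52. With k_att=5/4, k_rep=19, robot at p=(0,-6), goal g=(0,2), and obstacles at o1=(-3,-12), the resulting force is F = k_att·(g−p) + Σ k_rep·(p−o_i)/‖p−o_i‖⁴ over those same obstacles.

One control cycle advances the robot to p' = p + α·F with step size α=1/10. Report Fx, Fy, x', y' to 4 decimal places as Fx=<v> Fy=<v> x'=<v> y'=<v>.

F_att = 5/4·(g−p) = 5/4·(0,8) = (0.0000,10.0000)
o1: d²=45 ≤ ρ²=52; F_rep = 19·(3,6)/45² = (0.0281,0.0563)
F = F_att + ΣF_rep = (0.0281,10.0563)
p' = p + 1/10·F = (0.0028,-4.9944)

Fx=0.0281 Fy=10.0563 x'=0.0028 y'=-4.9944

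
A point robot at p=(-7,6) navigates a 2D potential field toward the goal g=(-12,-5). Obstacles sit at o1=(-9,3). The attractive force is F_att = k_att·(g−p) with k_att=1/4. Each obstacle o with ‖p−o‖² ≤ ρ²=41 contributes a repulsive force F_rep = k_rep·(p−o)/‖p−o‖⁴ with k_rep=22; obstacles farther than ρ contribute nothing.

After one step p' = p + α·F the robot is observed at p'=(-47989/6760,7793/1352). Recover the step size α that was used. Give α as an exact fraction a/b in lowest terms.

F_att = 1/4·(g−p) = 1/4·(-5,-11) = (-1.2500,-2.7500)
o1: d²=13 ≤ ρ²=41; F_rep = 22·(2,3)/13² = (0.2604,0.3905)
F = F_att + ΣF_rep = (-0.9896,-2.3595)
Δp = p'−p = (-0.0990,-0.2359); α = Δx/Fx = (-669/6760) / (-669/676) = 1/10
check: Δy/Fy = (-319/1352) / (-1595/676) = 1/10 ✓

α = 1/10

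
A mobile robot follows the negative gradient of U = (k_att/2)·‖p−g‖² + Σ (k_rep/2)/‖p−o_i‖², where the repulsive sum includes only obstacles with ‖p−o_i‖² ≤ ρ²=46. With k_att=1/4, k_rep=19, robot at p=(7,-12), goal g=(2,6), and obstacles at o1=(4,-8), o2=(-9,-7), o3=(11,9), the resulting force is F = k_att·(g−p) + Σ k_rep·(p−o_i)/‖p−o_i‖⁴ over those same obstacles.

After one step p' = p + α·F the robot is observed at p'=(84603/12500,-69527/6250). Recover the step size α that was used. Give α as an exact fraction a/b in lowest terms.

F_att = 1/4·(g−p) = 1/4·(-5,18) = (-1.2500,4.5000)
o1: d²=25 ≤ ρ²=46; F_rep = 19·(3,-4)/25² = (0.0912,-0.1216)
o2: d²=281 > ρ²=46 → inactive
o3: d²=457 > ρ²=46 → inactive
F = F_att + ΣF_rep = (-1.1588,4.3784)
Δp = p'−p = (-0.2318,0.8757); α = Δx/Fx = (-2897/12500) / (-2897/2500) = 1/5
check: Δy/Fy = (5473/6250) / (5473/1250) = 1/5 ✓

α = 1/5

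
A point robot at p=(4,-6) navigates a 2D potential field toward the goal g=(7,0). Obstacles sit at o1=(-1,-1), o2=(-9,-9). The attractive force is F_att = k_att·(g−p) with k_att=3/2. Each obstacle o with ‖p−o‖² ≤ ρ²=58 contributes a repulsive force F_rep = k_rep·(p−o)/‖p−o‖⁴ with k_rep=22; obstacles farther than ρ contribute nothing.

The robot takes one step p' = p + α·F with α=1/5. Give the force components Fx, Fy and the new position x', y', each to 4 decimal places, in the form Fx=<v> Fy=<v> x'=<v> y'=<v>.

Fx=4.5440 Fy=8.9560 x'=4.9088 y'=-4.2088

F_att = 3/2·(g−p) = 3/2·(3,6) = (4.5000,9.0000)
o1: d²=50 ≤ ρ²=58; F_rep = 22·(5,-5)/50² = (0.0440,-0.0440)
o2: d²=178 > ρ²=58 → inactive
F = F_att + ΣF_rep = (4.5440,8.9560)
p' = p + 1/5·F = (4.9088,-4.2088)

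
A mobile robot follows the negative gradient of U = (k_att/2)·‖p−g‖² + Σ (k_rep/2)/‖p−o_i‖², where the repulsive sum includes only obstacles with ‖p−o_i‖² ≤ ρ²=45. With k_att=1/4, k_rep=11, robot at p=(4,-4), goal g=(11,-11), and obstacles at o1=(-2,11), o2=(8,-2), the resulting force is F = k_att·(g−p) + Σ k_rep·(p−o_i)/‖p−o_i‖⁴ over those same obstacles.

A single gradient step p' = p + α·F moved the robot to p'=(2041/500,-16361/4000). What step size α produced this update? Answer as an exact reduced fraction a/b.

α = 1/20

F_att = 1/4·(g−p) = 1/4·(7,-7) = (1.7500,-1.7500)
o1: d²=261 > ρ²=45 → inactive
o2: d²=20 ≤ ρ²=45; F_rep = 11·(-4,-2)/20² = (-0.1100,-0.0550)
F = F_att + ΣF_rep = (1.6400,-1.8050)
Δp = p'−p = (0.0820,-0.0902); α = Δx/Fx = (41/500) / (41/25) = 1/20
check: Δy/Fy = (-361/4000) / (-361/200) = 1/20 ✓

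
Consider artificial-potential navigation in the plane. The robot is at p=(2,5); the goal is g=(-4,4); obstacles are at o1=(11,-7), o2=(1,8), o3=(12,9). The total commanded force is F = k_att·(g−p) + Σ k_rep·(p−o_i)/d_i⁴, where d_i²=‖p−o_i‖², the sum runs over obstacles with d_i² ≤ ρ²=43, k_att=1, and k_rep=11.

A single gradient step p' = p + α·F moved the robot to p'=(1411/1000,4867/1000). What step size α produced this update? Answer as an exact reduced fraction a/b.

α = 1/10

F_att = 1·(g−p) = 1·(-6,-1) = (-6.0000,-1.0000)
o1: d²=225 > ρ²=43 → inactive
o2: d²=10 ≤ ρ²=43; F_rep = 11·(1,-3)/10² = (0.1100,-0.3300)
o3: d²=116 > ρ²=43 → inactive
F = F_att + ΣF_rep = (-5.8900,-1.3300)
Δp = p'−p = (-0.5890,-0.1330); α = Δx/Fx = (-589/1000) / (-589/100) = 1/10
check: Δy/Fy = (-133/1000) / (-133/100) = 1/10 ✓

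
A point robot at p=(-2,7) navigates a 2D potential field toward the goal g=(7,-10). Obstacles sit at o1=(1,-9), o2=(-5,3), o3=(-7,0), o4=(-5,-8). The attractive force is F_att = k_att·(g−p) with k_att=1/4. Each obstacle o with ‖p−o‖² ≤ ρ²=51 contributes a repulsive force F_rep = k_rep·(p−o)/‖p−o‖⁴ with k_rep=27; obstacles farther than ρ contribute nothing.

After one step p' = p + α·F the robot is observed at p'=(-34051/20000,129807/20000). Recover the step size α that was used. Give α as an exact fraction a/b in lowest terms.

α = 1/8

F_att = 1/4·(g−p) = 1/4·(9,-17) = (2.2500,-4.2500)
o1: d²=265 > ρ²=51 → inactive
o2: d²=25 ≤ ρ²=51; F_rep = 27·(3,4)/25² = (0.1296,0.1728)
o3: d²=74 > ρ²=51 → inactive
o4: d²=234 > ρ²=51 → inactive
F = F_att + ΣF_rep = (2.3796,-4.0772)
Δp = p'−p = (0.2974,-0.5097); α = Δx/Fx = (5949/20000) / (5949/2500) = 1/8
check: Δy/Fy = (-10193/20000) / (-10193/2500) = 1/8 ✓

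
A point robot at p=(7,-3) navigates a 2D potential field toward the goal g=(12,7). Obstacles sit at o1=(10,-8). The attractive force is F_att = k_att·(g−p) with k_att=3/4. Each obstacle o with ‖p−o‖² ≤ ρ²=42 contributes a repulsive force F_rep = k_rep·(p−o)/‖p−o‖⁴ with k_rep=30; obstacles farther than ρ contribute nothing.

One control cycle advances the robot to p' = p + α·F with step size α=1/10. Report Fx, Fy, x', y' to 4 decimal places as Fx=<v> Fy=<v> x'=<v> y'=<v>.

F_att = 3/4·(g−p) = 3/4·(5,10) = (3.7500,7.5000)
o1: d²=34 ≤ ρ²=42; F_rep = 30·(-3,5)/34² = (-0.0779,0.1298)
F = F_att + ΣF_rep = (3.6721,7.6298)
p' = p + 1/10·F = (7.3672,-2.2370)

Fx=3.6721 Fy=7.6298 x'=7.3672 y'=-2.2370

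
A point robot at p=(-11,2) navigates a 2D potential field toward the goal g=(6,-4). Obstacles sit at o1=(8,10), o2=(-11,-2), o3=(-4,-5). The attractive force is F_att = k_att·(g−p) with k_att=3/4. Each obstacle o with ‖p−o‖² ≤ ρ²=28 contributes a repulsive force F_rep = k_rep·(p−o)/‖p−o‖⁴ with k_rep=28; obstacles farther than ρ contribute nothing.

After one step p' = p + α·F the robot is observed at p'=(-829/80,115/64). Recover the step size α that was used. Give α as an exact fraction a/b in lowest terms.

F_att = 3/4·(g−p) = 3/4·(17,-6) = (12.7500,-4.5000)
o1: d²=425 > ρ²=28 → inactive
o2: d²=16 ≤ ρ²=28; F_rep = 28·(0,4)/16² = (0.0000,0.4375)
o3: d²=98 > ρ²=28 → inactive
F = F_att + ΣF_rep = (12.7500,-4.0625)
Δp = p'−p = (0.6375,-0.2031); α = Δx/Fx = (51/80) / (51/4) = 1/20
check: Δy/Fy = (-13/64) / (-65/16) = 1/20 ✓

α = 1/20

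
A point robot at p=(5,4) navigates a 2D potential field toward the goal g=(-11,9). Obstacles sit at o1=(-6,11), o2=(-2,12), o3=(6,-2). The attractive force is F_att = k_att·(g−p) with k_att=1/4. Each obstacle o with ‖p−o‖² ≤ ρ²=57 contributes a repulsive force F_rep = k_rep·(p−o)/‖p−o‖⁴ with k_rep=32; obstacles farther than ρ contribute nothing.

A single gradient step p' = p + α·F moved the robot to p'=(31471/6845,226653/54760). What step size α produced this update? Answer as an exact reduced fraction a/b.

α = 1/10

F_att = 1/4·(g−p) = 1/4·(-16,5) = (-4.0000,1.2500)
o1: d²=170 > ρ²=57 → inactive
o2: d²=113 > ρ²=57 → inactive
o3: d²=37 ≤ ρ²=57; F_rep = 32·(-1,6)/37² = (-0.0234,0.1402)
F = F_att + ΣF_rep = (-4.0234,1.3902)
Δp = p'−p = (-0.4023,0.1390); α = Δx/Fx = (-2754/6845) / (-5508/1369) = 1/10
check: Δy/Fy = (7613/54760) / (7613/5476) = 1/10 ✓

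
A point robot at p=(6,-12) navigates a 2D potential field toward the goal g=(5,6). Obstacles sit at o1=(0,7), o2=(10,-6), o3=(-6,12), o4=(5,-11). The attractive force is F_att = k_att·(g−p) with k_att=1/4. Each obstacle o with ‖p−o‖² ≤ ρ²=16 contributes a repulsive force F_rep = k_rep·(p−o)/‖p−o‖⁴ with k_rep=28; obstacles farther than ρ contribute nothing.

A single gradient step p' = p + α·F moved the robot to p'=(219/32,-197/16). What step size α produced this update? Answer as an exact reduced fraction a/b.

F_att = 1/4·(g−p) = 1/4·(-1,18) = (-0.2500,4.5000)
o1: d²=397 > ρ²=16 → inactive
o2: d²=52 > ρ²=16 → inactive
o3: d²=720 > ρ²=16 → inactive
o4: d²=2 ≤ ρ²=16; F_rep = 28·(1,-1)/2² = (7.0000,-7.0000)
F = F_att + ΣF_rep = (6.7500,-2.5000)
Δp = p'−p = (0.8438,-0.3125); α = Δx/Fx = (27/32) / (27/4) = 1/8
check: Δy/Fy = (-5/16) / (-5/2) = 1/8 ✓

α = 1/8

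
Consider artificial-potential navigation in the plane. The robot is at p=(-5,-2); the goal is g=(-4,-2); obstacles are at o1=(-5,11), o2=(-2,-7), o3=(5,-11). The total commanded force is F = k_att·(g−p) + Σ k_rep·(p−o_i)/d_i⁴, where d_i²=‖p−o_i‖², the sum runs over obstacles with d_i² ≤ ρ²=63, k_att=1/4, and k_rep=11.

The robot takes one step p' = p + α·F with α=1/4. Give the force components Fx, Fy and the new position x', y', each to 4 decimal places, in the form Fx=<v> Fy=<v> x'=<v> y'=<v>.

Fx=0.2215 Fy=0.0476 x'=-4.9446 y'=-1.9881

F_att = 1/4·(g−p) = 1/4·(1,0) = (0.2500,0.0000)
o1: d²=169 > ρ²=63 → inactive
o2: d²=34 ≤ ρ²=63; F_rep = 11·(-3,5)/34² = (-0.0285,0.0476)
o3: d²=181 > ρ²=63 → inactive
F = F_att + ΣF_rep = (0.2215,0.0476)
p' = p + 1/4·F = (-4.9446,-1.9881)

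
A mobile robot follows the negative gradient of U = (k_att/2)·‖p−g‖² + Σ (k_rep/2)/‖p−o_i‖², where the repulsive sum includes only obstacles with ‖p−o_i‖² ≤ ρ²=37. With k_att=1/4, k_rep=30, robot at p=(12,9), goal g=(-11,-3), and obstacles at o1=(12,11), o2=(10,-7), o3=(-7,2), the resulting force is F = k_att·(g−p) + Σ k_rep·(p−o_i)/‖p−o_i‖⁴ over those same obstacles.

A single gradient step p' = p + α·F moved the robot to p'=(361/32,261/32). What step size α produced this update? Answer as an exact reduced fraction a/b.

F_att = 1/4·(g−p) = 1/4·(-23,-12) = (-5.7500,-3.0000)
o1: d²=4 ≤ ρ²=37; F_rep = 30·(0,-2)/4² = (0.0000,-3.7500)
o2: d²=260 > ρ²=37 → inactive
o3: d²=410 > ρ²=37 → inactive
F = F_att + ΣF_rep = (-5.7500,-6.7500)
Δp = p'−p = (-0.7188,-0.8438); α = Δx/Fx = (-23/32) / (-23/4) = 1/8
check: Δy/Fy = (-27/32) / (-27/4) = 1/8 ✓

α = 1/8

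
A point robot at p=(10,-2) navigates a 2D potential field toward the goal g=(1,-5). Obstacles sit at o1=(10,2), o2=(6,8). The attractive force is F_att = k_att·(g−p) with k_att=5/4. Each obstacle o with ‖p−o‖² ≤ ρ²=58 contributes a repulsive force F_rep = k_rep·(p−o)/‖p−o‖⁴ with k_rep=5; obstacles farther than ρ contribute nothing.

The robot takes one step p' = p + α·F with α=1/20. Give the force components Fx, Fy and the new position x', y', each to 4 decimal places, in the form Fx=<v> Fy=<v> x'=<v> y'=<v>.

Fx=-11.2500 Fy=-3.8281 x'=9.4375 y'=-2.1914

F_att = 5/4·(g−p) = 5/4·(-9,-3) = (-11.2500,-3.7500)
o1: d²=16 ≤ ρ²=58; F_rep = 5·(0,-4)/16² = (0.0000,-0.0781)
o2: d²=116 > ρ²=58 → inactive
F = F_att + ΣF_rep = (-11.2500,-3.8281)
p' = p + 1/20·F = (9.4375,-2.1914)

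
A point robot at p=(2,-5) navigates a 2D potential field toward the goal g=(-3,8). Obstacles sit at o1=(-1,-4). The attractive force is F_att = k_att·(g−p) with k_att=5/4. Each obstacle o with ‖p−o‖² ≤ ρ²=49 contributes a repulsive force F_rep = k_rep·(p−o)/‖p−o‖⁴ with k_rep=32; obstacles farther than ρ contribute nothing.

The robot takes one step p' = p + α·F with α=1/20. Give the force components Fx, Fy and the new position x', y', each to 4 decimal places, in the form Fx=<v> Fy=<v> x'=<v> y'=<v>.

F_att = 5/4·(g−p) = 5/4·(-5,13) = (-6.2500,16.2500)
o1: d²=10 ≤ ρ²=49; F_rep = 32·(3,-1)/10² = (0.9600,-0.3200)
F = F_att + ΣF_rep = (-5.2900,15.9300)
p' = p + 1/20·F = (1.7355,-4.2035)

Fx=-5.2900 Fy=15.9300 x'=1.7355 y'=-4.2035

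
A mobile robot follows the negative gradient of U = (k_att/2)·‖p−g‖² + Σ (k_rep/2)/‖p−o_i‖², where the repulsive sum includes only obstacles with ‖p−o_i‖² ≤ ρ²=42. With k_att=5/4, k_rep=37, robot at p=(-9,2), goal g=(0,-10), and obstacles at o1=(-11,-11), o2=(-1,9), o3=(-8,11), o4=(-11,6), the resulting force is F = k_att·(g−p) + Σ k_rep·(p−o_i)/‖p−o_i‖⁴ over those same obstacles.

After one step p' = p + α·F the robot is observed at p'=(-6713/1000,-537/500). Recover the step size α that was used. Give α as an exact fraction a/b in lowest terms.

α = 1/5

F_att = 5/4·(g−p) = 5/4·(9,-12) = (11.2500,-15.0000)
o1: d²=173 > ρ²=42 → inactive
o2: d²=113 > ρ²=42 → inactive
o3: d²=82 > ρ²=42 → inactive
o4: d²=20 ≤ ρ²=42; F_rep = 37·(2,-4)/20² = (0.1850,-0.3700)
F = F_att + ΣF_rep = (11.4350,-15.3700)
Δp = p'−p = (2.2870,-3.0740); α = Δx/Fx = (2287/1000) / (2287/200) = 1/5
check: Δy/Fy = (-1537/500) / (-1537/100) = 1/5 ✓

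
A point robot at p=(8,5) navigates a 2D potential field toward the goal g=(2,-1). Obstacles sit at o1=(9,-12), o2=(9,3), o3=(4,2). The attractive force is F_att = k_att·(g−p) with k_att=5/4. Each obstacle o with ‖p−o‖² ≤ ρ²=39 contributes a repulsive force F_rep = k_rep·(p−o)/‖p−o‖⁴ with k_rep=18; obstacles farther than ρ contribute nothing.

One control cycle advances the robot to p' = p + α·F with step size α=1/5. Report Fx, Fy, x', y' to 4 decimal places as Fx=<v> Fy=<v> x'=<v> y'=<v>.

Fx=-8.1048 Fy=-5.9736 x'=6.3790 y'=3.8053

F_att = 5/4·(g−p) = 5/4·(-6,-6) = (-7.5000,-7.5000)
o1: d²=290 > ρ²=39 → inactive
o2: d²=5 ≤ ρ²=39; F_rep = 18·(-1,2)/5² = (-0.7200,1.4400)
o3: d²=25 ≤ ρ²=39; F_rep = 18·(4,3)/25² = (0.1152,0.0864)
F = F_att + ΣF_rep = (-8.1048,-5.9736)
p' = p + 1/5·F = (6.3790,3.8053)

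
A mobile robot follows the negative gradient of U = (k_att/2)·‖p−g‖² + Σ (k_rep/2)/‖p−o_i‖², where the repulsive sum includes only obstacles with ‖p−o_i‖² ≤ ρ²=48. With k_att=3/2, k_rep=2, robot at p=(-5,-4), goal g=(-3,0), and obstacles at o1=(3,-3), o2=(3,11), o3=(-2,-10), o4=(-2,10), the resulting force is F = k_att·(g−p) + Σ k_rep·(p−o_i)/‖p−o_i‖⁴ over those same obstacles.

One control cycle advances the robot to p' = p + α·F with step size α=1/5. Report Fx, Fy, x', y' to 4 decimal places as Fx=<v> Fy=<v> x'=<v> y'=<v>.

F_att = 3/2·(g−p) = 3/2·(2,4) = (3.0000,6.0000)
o1: d²=65 > ρ²=48 → inactive
o2: d²=289 > ρ²=48 → inactive
o3: d²=45 ≤ ρ²=48; F_rep = 2·(-3,6)/45² = (-0.0030,0.0059)
o4: d²=205 > ρ²=48 → inactive
F = F_att + ΣF_rep = (2.9970,6.0059)
p' = p + 1/5·F = (-4.4006,-2.7988)

Fx=2.9970 Fy=6.0059 x'=-4.4006 y'=-2.7988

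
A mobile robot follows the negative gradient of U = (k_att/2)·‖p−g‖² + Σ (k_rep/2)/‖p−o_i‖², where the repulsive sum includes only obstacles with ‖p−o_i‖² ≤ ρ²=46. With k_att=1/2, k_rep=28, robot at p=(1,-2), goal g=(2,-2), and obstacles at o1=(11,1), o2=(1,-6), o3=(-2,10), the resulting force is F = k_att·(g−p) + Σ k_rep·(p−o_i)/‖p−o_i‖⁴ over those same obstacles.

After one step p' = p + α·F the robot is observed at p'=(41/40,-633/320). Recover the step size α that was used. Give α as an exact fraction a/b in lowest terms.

F_att = 1/2·(g−p) = 1/2·(1,0) = (0.5000,0.0000)
o1: d²=109 > ρ²=46 → inactive
o2: d²=16 ≤ ρ²=46; F_rep = 28·(0,4)/16² = (0.0000,0.4375)
o3: d²=153 > ρ²=46 → inactive
F = F_att + ΣF_rep = (0.5000,0.4375)
Δp = p'−p = (0.0250,0.0219); α = Δx/Fx = (1/40) / (1/2) = 1/20
check: Δy/Fy = (7/320) / (7/16) = 1/20 ✓

α = 1/20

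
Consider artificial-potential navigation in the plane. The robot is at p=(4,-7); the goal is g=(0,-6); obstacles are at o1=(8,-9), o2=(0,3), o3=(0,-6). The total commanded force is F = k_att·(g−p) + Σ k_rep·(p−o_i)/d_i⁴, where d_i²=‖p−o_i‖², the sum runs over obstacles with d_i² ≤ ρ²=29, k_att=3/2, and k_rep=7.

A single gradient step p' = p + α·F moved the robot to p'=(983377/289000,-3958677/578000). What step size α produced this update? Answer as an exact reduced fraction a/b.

F_att = 3/2·(g−p) = 3/2·(-4,1) = (-6.0000,1.5000)
o1: d²=20 ≤ ρ²=29; F_rep = 7·(-4,2)/20² = (-0.0700,0.0350)
o2: d²=116 > ρ²=29 → inactive
o3: d²=17 ≤ ρ²=29; F_rep = 7·(4,-1)/17² = (0.0969,-0.0242)
F = F_att + ΣF_rep = (-5.9731,1.5108)
Δp = p'−p = (-0.5973,0.1511); α = Δx/Fx = (-172623/289000) / (-172623/28900) = 1/10
check: Δy/Fy = (87323/578000) / (87323/57800) = 1/10 ✓

α = 1/10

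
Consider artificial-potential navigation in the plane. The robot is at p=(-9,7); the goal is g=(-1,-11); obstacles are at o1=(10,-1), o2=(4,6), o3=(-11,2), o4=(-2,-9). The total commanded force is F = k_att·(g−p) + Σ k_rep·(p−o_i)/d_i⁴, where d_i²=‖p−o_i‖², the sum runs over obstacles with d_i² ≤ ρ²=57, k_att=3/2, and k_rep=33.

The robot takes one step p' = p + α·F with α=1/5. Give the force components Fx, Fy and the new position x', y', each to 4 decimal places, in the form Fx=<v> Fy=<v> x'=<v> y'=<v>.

Fx=12.0785 Fy=-26.8038 x'=-6.5843 y'=1.6392

F_att = 3/2·(g−p) = 3/2·(8,-18) = (12.0000,-27.0000)
o1: d²=425 > ρ²=57 → inactive
o2: d²=170 > ρ²=57 → inactive
o3: d²=29 ≤ ρ²=57; F_rep = 33·(2,5)/29² = (0.0785,0.1962)
o4: d²=305 > ρ²=57 → inactive
F = F_att + ΣF_rep = (12.0785,-26.8038)
p' = p + 1/5·F = (-6.5843,1.6392)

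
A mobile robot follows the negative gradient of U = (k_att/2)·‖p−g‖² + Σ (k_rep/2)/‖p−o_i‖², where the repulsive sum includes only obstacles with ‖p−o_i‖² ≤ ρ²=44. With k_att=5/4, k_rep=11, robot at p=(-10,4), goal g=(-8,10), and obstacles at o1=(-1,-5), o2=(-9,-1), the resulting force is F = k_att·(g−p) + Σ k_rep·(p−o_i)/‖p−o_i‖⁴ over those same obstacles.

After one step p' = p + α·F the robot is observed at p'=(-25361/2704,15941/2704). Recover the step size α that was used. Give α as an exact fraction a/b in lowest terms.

α = 1/4

F_att = 5/4·(g−p) = 5/4·(2,6) = (2.5000,7.5000)
o1: d²=162 > ρ²=44 → inactive
o2: d²=26 ≤ ρ²=44; F_rep = 11·(-1,5)/26² = (-0.0163,0.0814)
F = F_att + ΣF_rep = (2.4837,7.5814)
Δp = p'−p = (0.6209,1.8953); α = Δx/Fx = (1679/2704) / (1679/676) = 1/4
check: Δy/Fy = (5125/2704) / (5125/676) = 1/4 ✓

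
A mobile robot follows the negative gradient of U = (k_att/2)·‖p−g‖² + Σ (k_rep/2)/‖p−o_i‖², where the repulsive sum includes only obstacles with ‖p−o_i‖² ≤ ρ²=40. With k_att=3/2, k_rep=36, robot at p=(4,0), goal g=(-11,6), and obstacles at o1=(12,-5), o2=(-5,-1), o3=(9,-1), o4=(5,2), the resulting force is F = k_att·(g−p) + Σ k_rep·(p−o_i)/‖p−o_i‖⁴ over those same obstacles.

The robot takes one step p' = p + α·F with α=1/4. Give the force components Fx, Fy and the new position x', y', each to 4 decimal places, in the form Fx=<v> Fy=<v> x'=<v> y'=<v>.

F_att = 3/2·(g−p) = 3/2·(-15,6) = (-22.5000,9.0000)
o1: d²=89 > ρ²=40 → inactive
o2: d²=82 > ρ²=40 → inactive
o3: d²=26 ≤ ρ²=40; F_rep = 36·(-5,1)/26² = (-0.2663,0.0533)
o4: d²=5 ≤ ρ²=40; F_rep = 36·(-1,-2)/5² = (-1.4400,-2.8800)
F = F_att + ΣF_rep = (-24.2063,6.1733)
p' = p + 1/4·F = (-2.0516,1.5433)

Fx=-24.2063 Fy=6.1733 x'=-2.0516 y'=1.5433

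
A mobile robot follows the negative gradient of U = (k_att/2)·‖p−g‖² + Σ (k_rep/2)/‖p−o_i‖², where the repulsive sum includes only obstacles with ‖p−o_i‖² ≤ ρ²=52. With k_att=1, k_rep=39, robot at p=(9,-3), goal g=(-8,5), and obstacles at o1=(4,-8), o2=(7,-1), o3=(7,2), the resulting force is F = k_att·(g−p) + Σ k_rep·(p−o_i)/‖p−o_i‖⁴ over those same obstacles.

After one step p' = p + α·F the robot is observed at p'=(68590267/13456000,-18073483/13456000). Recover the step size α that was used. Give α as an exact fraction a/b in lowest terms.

F_att = 1·(g−p) = 1·(-17,8) = (-17.0000,8.0000)
o1: d²=50 ≤ ρ²=52; F_rep = 39·(5,5)/50² = (0.0780,0.0780)
o2: d²=8 ≤ ρ²=52; F_rep = 39·(2,-2)/8² = (1.2188,-1.2188)
o3: d²=29 ≤ ρ²=52; F_rep = 39·(2,-5)/29² = (0.0927,-0.2319)
F = F_att + ΣF_rep = (-15.6105,6.6274)
Δp = p'−p = (-3.9026,1.6568); α = Δx/Fx = (-52513733/13456000) / (-52513733/3364000) = 1/4
check: Δy/Fy = (22294517/13456000) / (22294517/3364000) = 1/4 ✓

α = 1/4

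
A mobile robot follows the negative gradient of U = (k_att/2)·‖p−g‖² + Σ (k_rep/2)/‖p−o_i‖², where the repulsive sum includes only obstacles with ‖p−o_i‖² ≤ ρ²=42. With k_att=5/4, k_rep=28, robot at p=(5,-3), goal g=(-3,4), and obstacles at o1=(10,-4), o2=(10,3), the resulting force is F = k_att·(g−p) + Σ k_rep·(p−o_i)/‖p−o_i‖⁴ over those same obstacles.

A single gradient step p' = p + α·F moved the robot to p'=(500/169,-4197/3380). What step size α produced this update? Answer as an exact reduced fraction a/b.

F_att = 5/4·(g−p) = 5/4·(-8,7) = (-10.0000,8.7500)
o1: d²=26 ≤ ρ²=42; F_rep = 28·(-5,1)/26² = (-0.2071,0.0414)
o2: d²=61 > ρ²=42 → inactive
F = F_att + ΣF_rep = (-10.2071,8.7914)
Δp = p'−p = (-2.0414,1.7583); α = Δx/Fx = (-345/169) / (-1725/169) = 1/5
check: Δy/Fy = (5943/3380) / (5943/676) = 1/5 ✓

α = 1/5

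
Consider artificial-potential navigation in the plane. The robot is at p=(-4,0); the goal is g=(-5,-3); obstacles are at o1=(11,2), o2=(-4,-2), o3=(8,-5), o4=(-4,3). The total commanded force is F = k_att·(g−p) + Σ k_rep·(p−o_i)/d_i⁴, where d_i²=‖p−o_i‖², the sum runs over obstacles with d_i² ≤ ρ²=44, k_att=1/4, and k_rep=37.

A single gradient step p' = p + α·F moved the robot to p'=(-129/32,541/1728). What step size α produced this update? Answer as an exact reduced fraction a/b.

α = 1/8

F_att = 1/4·(g−p) = 1/4·(-1,-3) = (-0.2500,-0.7500)
o1: d²=229 > ρ²=44 → inactive
o2: d²=4 ≤ ρ²=44; F_rep = 37·(0,2)/4² = (0.0000,4.6250)
o3: d²=169 > ρ²=44 → inactive
o4: d²=9 ≤ ρ²=44; F_rep = 37·(0,-3)/9² = (0.0000,-1.3704)
F = F_att + ΣF_rep = (-0.2500,2.5046)
Δp = p'−p = (-0.0312,0.3131); α = Δx/Fx = (-1/32) / (-1/4) = 1/8
check: Δy/Fy = (541/1728) / (541/216) = 1/8 ✓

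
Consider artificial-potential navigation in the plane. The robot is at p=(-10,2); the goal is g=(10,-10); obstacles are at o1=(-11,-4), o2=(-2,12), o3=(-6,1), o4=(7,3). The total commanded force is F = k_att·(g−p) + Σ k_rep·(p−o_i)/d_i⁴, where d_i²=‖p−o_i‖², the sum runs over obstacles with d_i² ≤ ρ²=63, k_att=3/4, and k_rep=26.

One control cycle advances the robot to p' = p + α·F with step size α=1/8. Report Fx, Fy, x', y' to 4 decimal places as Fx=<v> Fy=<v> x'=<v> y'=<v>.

Fx=14.6591 Fy=-8.7961 x'=-8.1676 y'=0.9005

F_att = 3/4·(g−p) = 3/4·(20,-12) = (15.0000,-9.0000)
o1: d²=37 ≤ ρ²=63; F_rep = 26·(1,6)/37² = (0.0190,0.1140)
o2: d²=164 > ρ²=63 → inactive
o3: d²=17 ≤ ρ²=63; F_rep = 26·(-4,1)/17² = (-0.3599,0.0900)
o4: d²=290 > ρ²=63 → inactive
F = F_att + ΣF_rep = (14.6591,-8.7961)
p' = p + 1/8·F = (-8.1676,0.9005)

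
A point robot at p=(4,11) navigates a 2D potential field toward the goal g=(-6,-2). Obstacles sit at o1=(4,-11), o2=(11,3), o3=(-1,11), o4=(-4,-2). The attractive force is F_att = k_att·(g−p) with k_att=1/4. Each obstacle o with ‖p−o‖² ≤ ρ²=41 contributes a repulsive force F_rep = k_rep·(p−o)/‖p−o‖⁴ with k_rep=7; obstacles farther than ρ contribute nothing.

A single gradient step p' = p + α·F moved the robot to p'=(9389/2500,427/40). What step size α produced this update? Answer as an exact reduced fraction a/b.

α = 1/10

F_att = 1/4·(g−p) = 1/4·(-10,-13) = (-2.5000,-3.2500)
o1: d²=484 > ρ²=41 → inactive
o2: d²=113 > ρ²=41 → inactive
o3: d²=25 ≤ ρ²=41; F_rep = 7·(5,0)/25² = (0.0560,0.0000)
o4: d²=233 > ρ²=41 → inactive
F = F_att + ΣF_rep = (-2.4440,-3.2500)
Δp = p'−p = (-0.2444,-0.3250); α = Δx/Fx = (-611/2500) / (-611/250) = 1/10
check: Δy/Fy = (-13/40) / (-13/4) = 1/10 ✓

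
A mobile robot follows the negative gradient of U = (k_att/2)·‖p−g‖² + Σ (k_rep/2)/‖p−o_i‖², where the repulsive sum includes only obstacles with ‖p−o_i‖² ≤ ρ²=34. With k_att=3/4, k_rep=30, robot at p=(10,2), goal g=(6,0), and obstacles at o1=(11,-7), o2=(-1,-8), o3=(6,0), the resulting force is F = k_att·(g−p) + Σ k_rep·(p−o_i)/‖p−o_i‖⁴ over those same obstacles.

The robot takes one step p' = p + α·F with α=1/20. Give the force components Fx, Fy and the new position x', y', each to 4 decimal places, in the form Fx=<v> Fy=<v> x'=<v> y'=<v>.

F_att = 3/4·(g−p) = 3/4·(-4,-2) = (-3.0000,-1.5000)
o1: d²=82 > ρ²=34 → inactive
o2: d²=221 > ρ²=34 → inactive
o3: d²=20 ≤ ρ²=34; F_rep = 30·(4,2)/20² = (0.3000,0.1500)
F = F_att + ΣF_rep = (-2.7000,-1.3500)
p' = p + 1/20·F = (9.8650,1.9325)

Fx=-2.7000 Fy=-1.3500 x'=9.8650 y'=1.9325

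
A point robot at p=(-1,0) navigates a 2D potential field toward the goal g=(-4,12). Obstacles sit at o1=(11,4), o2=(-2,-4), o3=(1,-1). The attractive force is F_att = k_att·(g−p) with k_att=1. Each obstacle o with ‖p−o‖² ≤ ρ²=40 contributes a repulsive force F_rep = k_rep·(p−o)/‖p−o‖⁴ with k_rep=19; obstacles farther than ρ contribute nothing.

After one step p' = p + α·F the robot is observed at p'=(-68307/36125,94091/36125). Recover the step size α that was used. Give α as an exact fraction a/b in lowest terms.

α = 1/5

F_att = 1·(g−p) = 1·(-3,12) = (-3.0000,12.0000)
o1: d²=160 > ρ²=40 → inactive
o2: d²=17 ≤ ρ²=40; F_rep = 19·(1,4)/17² = (0.0657,0.2630)
o3: d²=5 ≤ ρ²=40; F_rep = 19·(-2,1)/5² = (-1.5200,0.7600)
F = F_att + ΣF_rep = (-4.4543,13.0230)
Δp = p'−p = (-0.8909,2.6046); α = Δx/Fx = (-32182/36125) / (-32182/7225) = 1/5
check: Δy/Fy = (94091/36125) / (94091/7225) = 1/5 ✓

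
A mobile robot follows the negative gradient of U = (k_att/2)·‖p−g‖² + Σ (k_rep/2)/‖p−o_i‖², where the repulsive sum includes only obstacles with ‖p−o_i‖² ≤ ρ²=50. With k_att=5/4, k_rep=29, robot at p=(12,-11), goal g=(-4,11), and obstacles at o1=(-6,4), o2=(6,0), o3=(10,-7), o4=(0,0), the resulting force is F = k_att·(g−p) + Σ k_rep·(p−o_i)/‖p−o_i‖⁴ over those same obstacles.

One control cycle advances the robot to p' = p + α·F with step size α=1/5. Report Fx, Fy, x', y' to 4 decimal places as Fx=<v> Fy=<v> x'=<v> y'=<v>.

Fx=-19.8550 Fy=27.2100 x'=8.0290 y'=-5.5580

F_att = 5/4·(g−p) = 5/4·(-16,22) = (-20.0000,27.5000)
o1: d²=549 > ρ²=50 → inactive
o2: d²=157 > ρ²=50 → inactive
o3: d²=20 ≤ ρ²=50; F_rep = 29·(2,-4)/20² = (0.1450,-0.2900)
o4: d²=265 > ρ²=50 → inactive
F = F_att + ΣF_rep = (-19.8550,27.2100)
p' = p + 1/5·F = (8.0290,-5.5580)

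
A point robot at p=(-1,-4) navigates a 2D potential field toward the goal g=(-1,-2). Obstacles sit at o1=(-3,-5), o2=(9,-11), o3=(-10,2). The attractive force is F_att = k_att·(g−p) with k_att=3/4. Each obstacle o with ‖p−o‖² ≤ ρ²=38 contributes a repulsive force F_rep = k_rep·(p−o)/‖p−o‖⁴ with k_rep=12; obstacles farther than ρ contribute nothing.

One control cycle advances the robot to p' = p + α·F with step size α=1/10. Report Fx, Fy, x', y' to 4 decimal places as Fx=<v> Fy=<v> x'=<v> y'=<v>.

Fx=0.9600 Fy=1.9800 x'=-0.9040 y'=-3.8020

F_att = 3/4·(g−p) = 3/4·(0,2) = (0.0000,1.5000)
o1: d²=5 ≤ ρ²=38; F_rep = 12·(2,1)/5² = (0.9600,0.4800)
o2: d²=149 > ρ²=38 → inactive
o3: d²=117 > ρ²=38 → inactive
F = F_att + ΣF_rep = (0.9600,1.9800)
p' = p + 1/10·F = (-0.9040,-3.8020)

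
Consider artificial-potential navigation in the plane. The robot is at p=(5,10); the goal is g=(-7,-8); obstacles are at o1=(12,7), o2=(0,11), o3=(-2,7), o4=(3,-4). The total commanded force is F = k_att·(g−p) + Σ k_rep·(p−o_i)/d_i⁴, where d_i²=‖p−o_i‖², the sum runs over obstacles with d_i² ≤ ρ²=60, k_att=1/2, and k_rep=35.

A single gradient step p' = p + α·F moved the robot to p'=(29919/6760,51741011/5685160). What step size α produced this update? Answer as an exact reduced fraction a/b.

α = 1/10

F_att = 1/2·(g−p) = 1/2·(-12,-18) = (-6.0000,-9.0000)
o1: d²=58 ≤ ρ²=60; F_rep = 35·(-7,3)/58² = (-0.0728,0.0312)
o2: d²=26 ≤ ρ²=60; F_rep = 35·(5,-1)/26² = (0.2589,-0.0518)
o3: d²=58 ≤ ρ²=60; F_rep = 35·(7,3)/58² = (0.0728,0.0312)
o4: d²=200 > ρ²=60 → inactive
F = F_att + ΣF_rep = (-5.7411,-8.9893)
Δp = p'−p = (-0.5741,-0.8989); α = Δx/Fx = (-3881/6760) / (-3881/676) = 1/10
check: Δy/Fy = (-5110589/5685160) / (-5110589/568516) = 1/10 ✓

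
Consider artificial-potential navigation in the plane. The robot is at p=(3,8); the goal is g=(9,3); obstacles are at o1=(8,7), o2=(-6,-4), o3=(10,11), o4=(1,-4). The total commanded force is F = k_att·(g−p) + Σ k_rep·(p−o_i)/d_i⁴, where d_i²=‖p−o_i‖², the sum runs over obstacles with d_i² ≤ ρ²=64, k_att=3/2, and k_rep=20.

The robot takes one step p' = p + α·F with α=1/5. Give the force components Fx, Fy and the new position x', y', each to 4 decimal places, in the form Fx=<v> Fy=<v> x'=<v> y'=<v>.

F_att = 3/2·(g−p) = 3/2·(6,-5) = (9.0000,-7.5000)
o1: d²=26 ≤ ρ²=64; F_rep = 20·(-5,1)/26² = (-0.1479,0.0296)
o2: d²=225 > ρ²=64 → inactive
o3: d²=58 ≤ ρ²=64; F_rep = 20·(-7,-3)/58² = (-0.0416,-0.0178)
o4: d²=148 > ρ²=64 → inactive
F = F_att + ΣF_rep = (8.8105,-7.4883)
p' = p + 1/5·F = (4.7621,6.5023)

Fx=8.8105 Fy=-7.4883 x'=4.7621 y'=6.5023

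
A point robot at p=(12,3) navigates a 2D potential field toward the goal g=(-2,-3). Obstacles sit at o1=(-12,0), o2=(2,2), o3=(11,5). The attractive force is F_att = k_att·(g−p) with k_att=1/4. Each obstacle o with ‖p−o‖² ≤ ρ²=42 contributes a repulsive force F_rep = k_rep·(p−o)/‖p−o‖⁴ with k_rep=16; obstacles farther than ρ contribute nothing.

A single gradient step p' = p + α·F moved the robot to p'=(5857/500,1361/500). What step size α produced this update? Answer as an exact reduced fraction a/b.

F_att = 1/4·(g−p) = 1/4·(-14,-6) = (-3.5000,-1.5000)
o1: d²=585 > ρ²=42 → inactive
o2: d²=101 > ρ²=42 → inactive
o3: d²=5 ≤ ρ²=42; F_rep = 16·(1,-2)/5² = (0.6400,-1.2800)
F = F_att + ΣF_rep = (-2.8600,-2.7800)
Δp = p'−p = (-0.2860,-0.2780); α = Δx/Fx = (-143/500) / (-143/50) = 1/10
check: Δy/Fy = (-139/500) / (-139/50) = 1/10 ✓

α = 1/10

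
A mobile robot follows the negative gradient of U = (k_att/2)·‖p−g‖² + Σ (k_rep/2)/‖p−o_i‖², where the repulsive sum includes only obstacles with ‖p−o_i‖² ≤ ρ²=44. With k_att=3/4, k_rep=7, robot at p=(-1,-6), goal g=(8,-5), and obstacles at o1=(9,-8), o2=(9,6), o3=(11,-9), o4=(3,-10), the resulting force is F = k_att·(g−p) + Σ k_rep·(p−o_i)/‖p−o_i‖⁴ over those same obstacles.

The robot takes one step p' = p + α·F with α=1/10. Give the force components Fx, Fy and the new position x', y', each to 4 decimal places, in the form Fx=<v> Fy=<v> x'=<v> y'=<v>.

F_att = 3/4·(g−p) = 3/4·(9,1) = (6.7500,0.7500)
o1: d²=104 > ρ²=44 → inactive
o2: d²=244 > ρ²=44 → inactive
o3: d²=153 > ρ²=44 → inactive
o4: d²=32 ≤ ρ²=44; F_rep = 7·(-4,4)/32² = (-0.0273,0.0273)
F = F_att + ΣF_rep = (6.7227,0.7773)
p' = p + 1/10·F = (-0.3277,-5.9223)

Fx=6.7227 Fy=0.7773 x'=-0.3277 y'=-5.9223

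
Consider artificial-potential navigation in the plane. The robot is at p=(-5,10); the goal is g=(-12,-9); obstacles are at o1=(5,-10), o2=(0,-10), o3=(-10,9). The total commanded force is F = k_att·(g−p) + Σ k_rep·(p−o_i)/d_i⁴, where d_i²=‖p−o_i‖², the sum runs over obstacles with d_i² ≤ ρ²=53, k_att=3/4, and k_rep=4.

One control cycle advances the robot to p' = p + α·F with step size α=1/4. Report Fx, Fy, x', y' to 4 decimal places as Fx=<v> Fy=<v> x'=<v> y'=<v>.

Fx=-5.2204 Fy=-14.2441 x'=-6.3051 y'=6.4390

F_att = 3/4·(g−p) = 3/4·(-7,-19) = (-5.2500,-14.2500)
o1: d²=500 > ρ²=53 → inactive
o2: d²=425 > ρ²=53 → inactive
o3: d²=26 ≤ ρ²=53; F_rep = 4·(5,1)/26² = (0.0296,0.0059)
F = F_att + ΣF_rep = (-5.2204,-14.2441)
p' = p + 1/4·F = (-6.3051,6.4390)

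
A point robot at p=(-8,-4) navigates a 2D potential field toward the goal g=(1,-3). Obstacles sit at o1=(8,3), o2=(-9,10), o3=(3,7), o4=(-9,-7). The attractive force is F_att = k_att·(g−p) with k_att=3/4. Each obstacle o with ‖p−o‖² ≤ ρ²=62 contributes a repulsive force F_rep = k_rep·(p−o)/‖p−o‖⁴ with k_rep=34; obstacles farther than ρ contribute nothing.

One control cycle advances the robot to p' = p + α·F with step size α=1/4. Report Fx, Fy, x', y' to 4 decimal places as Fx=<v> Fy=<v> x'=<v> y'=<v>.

Fx=7.0900 Fy=1.7700 x'=-6.2275 y'=-3.5575

F_att = 3/4·(g−p) = 3/4·(9,1) = (6.7500,0.7500)
o1: d²=305 > ρ²=62 → inactive
o2: d²=197 > ρ²=62 → inactive
o3: d²=242 > ρ²=62 → inactive
o4: d²=10 ≤ ρ²=62; F_rep = 34·(1,3)/10² = (0.3400,1.0200)
F = F_att + ΣF_rep = (7.0900,1.7700)
p' = p + 1/4·F = (-6.2275,-3.5575)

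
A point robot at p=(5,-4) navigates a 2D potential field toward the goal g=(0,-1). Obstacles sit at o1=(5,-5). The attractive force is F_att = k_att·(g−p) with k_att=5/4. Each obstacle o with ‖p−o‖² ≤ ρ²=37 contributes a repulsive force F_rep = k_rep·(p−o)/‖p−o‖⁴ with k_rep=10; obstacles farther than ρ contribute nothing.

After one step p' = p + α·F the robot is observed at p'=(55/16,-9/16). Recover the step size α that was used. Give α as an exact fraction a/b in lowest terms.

α = 1/4

F_att = 5/4·(g−p) = 5/4·(-5,3) = (-6.2500,3.7500)
o1: d²=1 ≤ ρ²=37; F_rep = 10·(0,1)/1² = (0.0000,10.0000)
F = F_att + ΣF_rep = (-6.2500,13.7500)
Δp = p'−p = (-1.5625,3.4375); α = Δx/Fx = (-25/16) / (-25/4) = 1/4
check: Δy/Fy = (55/16) / (55/4) = 1/4 ✓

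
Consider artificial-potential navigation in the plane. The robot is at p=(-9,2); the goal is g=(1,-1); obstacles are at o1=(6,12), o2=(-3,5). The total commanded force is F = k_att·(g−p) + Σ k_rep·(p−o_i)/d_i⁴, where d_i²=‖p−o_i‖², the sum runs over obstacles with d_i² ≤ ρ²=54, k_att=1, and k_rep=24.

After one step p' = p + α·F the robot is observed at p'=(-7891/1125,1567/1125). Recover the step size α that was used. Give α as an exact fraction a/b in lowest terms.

α = 1/5

F_att = 1·(g−p) = 1·(10,-3) = (10.0000,-3.0000)
o1: d²=325 > ρ²=54 → inactive
o2: d²=45 ≤ ρ²=54; F_rep = 24·(-6,-3)/45² = (-0.0711,-0.0356)
F = F_att + ΣF_rep = (9.9289,-3.0356)
Δp = p'−p = (1.9858,-0.6071); α = Δx/Fx = (2234/1125) / (2234/225) = 1/5
check: Δy/Fy = (-683/1125) / (-683/225) = 1/5 ✓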